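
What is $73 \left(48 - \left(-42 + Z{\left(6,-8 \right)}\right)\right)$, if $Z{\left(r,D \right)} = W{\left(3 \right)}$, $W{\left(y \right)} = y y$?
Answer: $5913$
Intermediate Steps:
$W{\left(y \right)} = y^{2}$
$Z{\left(r,D \right)} = 9$ ($Z{\left(r,D \right)} = 3^{2} = 9$)
$73 \left(48 - \left(-42 + Z{\left(6,-8 \right)}\right)\right) = 73 \left(48 + \left(42 - 9\right)\right) = 73 \left(48 + 33\right) = 73 \cdot 81 = 5913$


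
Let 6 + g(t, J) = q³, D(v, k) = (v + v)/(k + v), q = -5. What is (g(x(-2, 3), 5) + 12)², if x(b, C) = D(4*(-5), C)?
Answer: 14161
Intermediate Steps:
D(v, k) = 2*v/(k + v) (D(v, k) = (2*v)/(k + v) = 2*v/(k + v))
x(b, C) = -40/(-20 + C) (x(b, C) = 2*(4*(-5))/(C + 4*(-5)) = 2*(-20)/(C - 20) = 2*(-20)/(-20 + C) = -40/(-20 + C))
g(t, J) = -131 (g(t, J) = -6 + (-5)³ = -6 - 125 = -131)
(g(x(-2, 3), 5) + 12)² = (-131 + 12)² = (-119)² = 14161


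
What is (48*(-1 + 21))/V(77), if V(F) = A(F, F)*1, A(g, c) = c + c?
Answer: 480/77 ≈ 6.2338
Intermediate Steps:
A(g, c) = 2*c
V(F) = 2*F (V(F) = (2*F)*1 = 2*F)
(48*(-1 + 21))/V(77) = (48*(-1 + 21))/((2*77)) = (48*20)/154 = 960*(1/154) = 480/77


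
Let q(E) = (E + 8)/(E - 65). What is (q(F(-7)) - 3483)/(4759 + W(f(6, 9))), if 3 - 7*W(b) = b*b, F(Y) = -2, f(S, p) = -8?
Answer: -544523/742628 ≈ -0.73324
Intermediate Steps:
W(b) = 3/7 - b**2/7 (W(b) = 3/7 - b*b/7 = 3/7 - b**2/7)
q(E) = (8 + E)/(-65 + E)
(q(F(-7)) - 3483)/(4759 + W(f(6, 9))) = ((8 - 2)/(-65 - 2) - 3483)/(4759 + (3/7 - 1/7*(-8)**2)) = (6/(-67) - 3483)/(4759 + (3/7 - 1/7*64)) = (-1/67*6 - 3483)/(4759 + (3/7 - 64/7)) = (-6/67 - 3483)/(4759 - 61/7) = -233367/(67*33252/7) = -233367/67*7/33252 = -544523/742628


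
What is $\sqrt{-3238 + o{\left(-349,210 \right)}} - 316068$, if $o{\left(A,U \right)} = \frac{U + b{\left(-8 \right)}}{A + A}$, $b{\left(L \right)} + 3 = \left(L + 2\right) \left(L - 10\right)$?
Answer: $-316068 + \frac{i \sqrt{1577786422}}{698} \approx -3.1607 \cdot 10^{5} + 56.907 i$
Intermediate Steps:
$b{\left(L \right)} = -3 + \left(-10 + L\right) \left(2 + L\right)$ ($b{\left(L \right)} = -3 + \left(L + 2\right) \left(L - 10\right) = -3 + \left(2 + L\right) \left(-10 + L\right) = -3 + \left(-10 + L\right) \left(2 + L\right)$)
$o{\left(A,U \right)} = \frac{105 + U}{2 A}$ ($o{\left(A,U \right)} = \frac{U - \left(-41 - 64\right)}{A + A} = \frac{U + \left(-23 + 64 + 64\right)}{2 A} = \left(U + 105\right) \frac{1}{2 A} = \left(105 + U\right) \frac{1}{2 A} = \frac{105 + U}{2 A}$)
$\sqrt{-3238 + o{\left(-349,210 \right)}} - 316068 = \sqrt{-3238 + \frac{105 + 210}{2 \left(-349\right)}} - 316068 = \sqrt{-3238 + \frac{1}{2} \left(- \frac{1}{349}\right) 315} - 316068 = \sqrt{-3238 - \frac{315}{698}} - 316068 = \sqrt{- \frac{2260439}{698}} - 316068 = \frac{i \sqrt{1577786422}}{698} - 316068 = -316068 + \frac{i \sqrt{1577786422}}{698}$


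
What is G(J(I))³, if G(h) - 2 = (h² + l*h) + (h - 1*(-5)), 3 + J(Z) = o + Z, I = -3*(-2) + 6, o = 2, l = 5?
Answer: 7301384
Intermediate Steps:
I = 12 (I = 6 + 6 = 12)
J(Z) = -1 + Z (J(Z) = -3 + (2 + Z) = -1 + Z)
G(h) = 7 + h² + 6*h (G(h) = 2 + ((h² + 5*h) + (h - 1*(-5))) = 2 + ((h² + 5*h) + (h + 5)) = 2 + ((h² + 5*h) + (5 + h)) = 2 + (5 + h² + 6*h) = 7 + h² + 6*h)
G(J(I))³ = (7 + (-1 + 12)² + 6*(-1 + 12))³ = (7 + 11² + 6*11)³ = (7 + 121 + 66)³ = 194³ = 7301384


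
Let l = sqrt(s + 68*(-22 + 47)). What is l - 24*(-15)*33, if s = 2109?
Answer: 11880 + sqrt(3809) ≈ 11942.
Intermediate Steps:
l = sqrt(3809) (l = sqrt(2109 + 68*(-22 + 47)) = sqrt(2109 + 68*25) = sqrt(2109 + 1700) = sqrt(3809) ≈ 61.717)
l - 24*(-15)*33 = sqrt(3809) - 24*(-15)*33 = sqrt(3809) - (-360)*33 = sqrt(3809) - 1*(-11880) = sqrt(3809) + 11880 = 11880 + sqrt(3809)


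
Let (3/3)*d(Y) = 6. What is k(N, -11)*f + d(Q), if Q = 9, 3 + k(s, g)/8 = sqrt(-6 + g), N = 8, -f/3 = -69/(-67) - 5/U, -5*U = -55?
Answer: 34950/737 - 10176*I*sqrt(17)/737 ≈ 47.422 - 56.929*I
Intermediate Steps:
U = 11 (U = -1/5*(-55) = 11)
f = -1272/737 (f = -3*(-69/(-67) - 5/11) = -3*(-69*(-1/67) - 5*1/11) = -3*(69/67 - 5/11) = -3*424/737 = -1272/737 ≈ -1.7259)
k(s, g) = -24 + 8*sqrt(-6 + g)
d(Y) = 6
k(N, -11)*f + d(Q) = (-24 + 8*sqrt(-6 - 11))*(-1272/737) + 6 = (-24 + 8*sqrt(-17))*(-1272/737) + 6 = (-24 + 8*(I*sqrt(17)))*(-1272/737) + 6 = (-24 + 8*I*sqrt(17))*(-1272/737) + 6 = (30528/737 - 10176*I*sqrt(17)/737) + 6 = 34950/737 - 10176*I*sqrt(17)/737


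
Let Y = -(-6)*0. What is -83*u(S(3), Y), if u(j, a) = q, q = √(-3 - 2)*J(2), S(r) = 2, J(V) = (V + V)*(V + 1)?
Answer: -996*I*√5 ≈ -2227.1*I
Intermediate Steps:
J(V) = 2*V*(1 + V) (J(V) = (2*V)*(1 + V) = 2*V*(1 + V))
q = 12*I*√5 (q = √(-3 - 2)*(2*2*(1 + 2)) = √(-5)*(2*2*3) = (I*√5)*12 = 12*I*√5 ≈ 26.833*I)
Y = 0 (Y = -2*0 = 0)
u(j, a) = 12*I*√5
-83*u(S(3), Y) = -996*I*√5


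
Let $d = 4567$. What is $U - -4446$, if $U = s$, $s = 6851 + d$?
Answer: $15864$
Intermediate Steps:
$s = 11418$ ($s = 6851 + 4567 = 11418$)
$U = 11418$
$U - -4446 = 11418 - -4446 = 11418 + 4446 = 15864$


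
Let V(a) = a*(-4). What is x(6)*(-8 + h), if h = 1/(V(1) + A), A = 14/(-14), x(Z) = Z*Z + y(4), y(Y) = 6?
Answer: -1722/5 ≈ -344.40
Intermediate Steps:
x(Z) = 6 + Z**2 (x(Z) = Z*Z + 6 = Z**2 + 6 = 6 + Z**2)
V(a) = -4*a
A = -1 (A = 14*(-1/14) = -1)
h = -1/5 (h = 1/(-4*1 - 1) = 1/(-4 - 1) = 1/(-5) = -1/5 ≈ -0.20000)
x(6)*(-8 + h) = (6 + 6**2)*(-8 - 1/5) = (6 + 36)*(-41/5) = 42*(-41/5) = -1722/5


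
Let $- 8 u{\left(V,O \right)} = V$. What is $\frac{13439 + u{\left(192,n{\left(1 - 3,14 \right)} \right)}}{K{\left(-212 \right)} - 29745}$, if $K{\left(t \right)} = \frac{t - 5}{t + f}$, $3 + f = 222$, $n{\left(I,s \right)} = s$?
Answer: $- \frac{13415}{29776} \approx -0.45053$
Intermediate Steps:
$u{\left(V,O \right)} = - \frac{V}{8}$
$f = 219$ ($f = -3 + 222 = 219$)
$K{\left(t \right)} = \frac{-5 + t}{219 + t}$ ($K{\left(t \right)} = \frac{t - 5}{t + 219} = \frac{-5 + t}{219 + t}$)
$\frac{13439 + u{\left(192,n{\left(1 - 3,14 \right)} \right)}}{K{\left(-212 \right)} - 29745} = \frac{13439 - 24}{\frac{-5 - 212}{219 - 212} - 29745} = \frac{13439 - 24}{\frac{1}{7} \left(-217\right) - 29745} = \frac{13415}{\frac{1}{7} \left(-217\right) - 29745} = \frac{13415}{-31 - 29745} = \frac{13415}{-29776} = 13415 \left(- \frac{1}{29776}\right) = - \frac{13415}{29776}$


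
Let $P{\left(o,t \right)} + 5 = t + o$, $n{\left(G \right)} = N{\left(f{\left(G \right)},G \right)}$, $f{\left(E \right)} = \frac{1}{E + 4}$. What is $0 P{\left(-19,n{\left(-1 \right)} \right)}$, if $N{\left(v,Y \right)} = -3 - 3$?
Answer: $0$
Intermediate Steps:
$f{\left(E \right)} = \frac{1}{4 + E}$
$N{\left(v,Y \right)} = -6$
$n{\left(G \right)} = -6$
$P{\left(o,t \right)} = -5 + o + t$ ($P{\left(o,t \right)} = -5 + \left(t + o\right) = -5 + \left(o + t\right) = -5 + o + t$)
$0 P{\left(-19,n{\left(-1 \right)} \right)} = 0 \left(-5 - 19 - 6\right) = 0 \left(-30\right) = 0$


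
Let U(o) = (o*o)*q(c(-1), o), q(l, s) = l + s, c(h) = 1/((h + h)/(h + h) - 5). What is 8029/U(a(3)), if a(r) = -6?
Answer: -8029/225 ≈ -35.684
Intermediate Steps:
c(h) = -1/4 (c(h) = 1/((2*h)/((2*h)) - 5) = 1/((2*h)*(1/(2*h)) - 5) = 1/(1 - 5) = 1/(-4) = -1/4)
U(o) = o**2*(-1/4 + o) (U(o) = (o*o)*(-1/4 + o) = o**2*(-1/4 + o))
8029/U(a(3)) = 8029/(((-6)**2*(-1/4 - 6))) = 8029/((36*(-25/4))) = 8029/(-225) = 8029*(-1/225) = -8029/225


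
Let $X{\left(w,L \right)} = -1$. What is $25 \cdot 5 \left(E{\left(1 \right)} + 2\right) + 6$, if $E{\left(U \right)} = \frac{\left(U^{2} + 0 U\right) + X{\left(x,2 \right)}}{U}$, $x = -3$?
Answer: $256$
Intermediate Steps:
$E{\left(U \right)} = \frac{-1 + U^{2}}{U}$ ($E{\left(U \right)} = \frac{\left(U^{2} + 0 U\right) - 1}{U} = \frac{\left(U^{2} + 0\right) - 1}{U} = \frac{U^{2} - 1}{U} = \frac{-1 + U^{2}}{U}$)
$25 \cdot 5 \left(E{\left(1 \right)} + 2\right) + 6 = 25 \cdot 5 \left(\left(1 - 1^{-1}\right) + 2\right) + 6 = 25 \cdot 5 \left(\left(1 - 1\right) + 2\right) + 6 = 25 \cdot 5 \left(0 + 2\right) + 6 = 25 \cdot 5 \cdot 2 + 6 = 25 \cdot 10 + 6 = 250 + 6 = 256$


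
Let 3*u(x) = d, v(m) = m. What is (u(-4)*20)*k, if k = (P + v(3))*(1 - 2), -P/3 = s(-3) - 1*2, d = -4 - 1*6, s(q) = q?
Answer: 1200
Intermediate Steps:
d = -10 (d = -4 - 6 = -10)
P = 15 (P = -3*(-3 - 1*2) = -3*(-3 - 2) = -3*(-5) = 15)
u(x) = -10/3 (u(x) = (⅓)*(-10) = -10/3)
k = -18 (k = (15 + 3)*(1 - 2) = 18*(-1) = -18)
(u(-4)*20)*k = -10/3*20*(-18) = -200/3*(-18) = 1200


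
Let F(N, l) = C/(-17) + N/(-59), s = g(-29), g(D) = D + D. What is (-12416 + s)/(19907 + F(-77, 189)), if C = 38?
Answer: -6255711/9982894 ≈ -0.62664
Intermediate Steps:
g(D) = 2*D
s = -58 (s = 2*(-29) = -58)
F(N, l) = -38/17 - N/59 (F(N, l) = 38/(-17) + N/(-59) = 38*(-1/17) + N*(-1/59) = -38/17 - N/59)
(-12416 + s)/(19907 + F(-77, 189)) = (-12416 - 58)/(19907 + (-38/17 - 1/59*(-77))) = -12474/(19907 + (-38/17 + 77/59)) = -12474/(19907 - 933/1003) = -12474/19965788/1003 = -12474*1003/19965788 = -6255711/9982894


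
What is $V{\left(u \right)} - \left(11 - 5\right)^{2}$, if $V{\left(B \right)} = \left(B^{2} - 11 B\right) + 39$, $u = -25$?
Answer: $903$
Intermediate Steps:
$V{\left(B \right)} = 39 + B^{2} - 11 B$
$V{\left(u \right)} - \left(11 - 5\right)^{2} = \left(39 + \left(-25\right)^{2} - -275\right) - \left(11 - 5\right)^{2} = \left(39 + 625 + 275\right) - 6^{2} = 939 - 36 = 903$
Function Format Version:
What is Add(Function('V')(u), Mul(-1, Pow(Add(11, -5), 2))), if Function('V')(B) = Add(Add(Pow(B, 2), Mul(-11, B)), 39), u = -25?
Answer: 903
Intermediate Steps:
Function('V')(B) = Add(39, Pow(B, 2), Mul(-11, B))
Add(Function('V')(u), Mul(-1, Pow(Add(11, -5), 2))) = Add(Add(39, Pow(-25, 2), Mul(-11, -25)), Mul(-1, Pow(Add(11, -5), 2))) = Add(Add(39, 625, 275), Mul(-1, Pow(6, 2))) = Add(939, Mul(-1, 36)) = Add(939, -36) = 903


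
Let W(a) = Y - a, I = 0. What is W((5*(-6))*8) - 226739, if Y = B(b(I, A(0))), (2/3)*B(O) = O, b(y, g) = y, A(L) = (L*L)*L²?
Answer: -226499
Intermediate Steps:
A(L) = L⁴ (A(L) = L²*L² = L⁴)
B(O) = 3*O/2
Y = 0 (Y = (3/2)*0 = 0)
W(a) = -a (W(a) = 0 - a = -a)
W((5*(-6))*8) - 226739 = -5*(-6)*8 - 226739 = -(-30)*8 - 226739 = -1*(-240) - 226739 = 240 - 226739 = -226499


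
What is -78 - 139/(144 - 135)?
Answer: -841/9 ≈ -93.444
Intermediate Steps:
-78 - 139/(144 - 135) = -78 - 139/9 = -841/9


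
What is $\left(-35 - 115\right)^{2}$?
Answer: $22500$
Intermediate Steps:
$\left(-35 - 115\right)^{2} = \left(-150\right)^{2} = 22500$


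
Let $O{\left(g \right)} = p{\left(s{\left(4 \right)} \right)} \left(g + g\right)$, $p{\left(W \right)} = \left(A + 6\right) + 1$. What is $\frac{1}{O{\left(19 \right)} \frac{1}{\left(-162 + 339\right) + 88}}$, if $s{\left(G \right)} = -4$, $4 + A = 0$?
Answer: $\frac{265}{114} \approx 2.3246$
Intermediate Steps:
$A = -4$ ($A = -4 + 0 = -4$)
$p{\left(W \right)} = 3$ ($p{\left(W \right)} = \left(-4 + 6\right) + 1 = 2 + 1 = 3$)
$O{\left(g \right)} = 6 g$ ($O{\left(g \right)} = 3 \left(g + g\right) = 3 \cdot 2 g = 6 g$)
$\frac{1}{O{\left(19 \right)} \frac{1}{\left(-162 + 339\right) + 88}} = \frac{1}{6 \cdot 19 \frac{1}{\left(-162 + 339\right) + 88}} = \frac{1}{114 \frac{1}{177 + 88}} = \frac{1}{114 \cdot \frac{1}{265}} = \frac{1}{\frac{114}{265}} = \frac{265}{114}$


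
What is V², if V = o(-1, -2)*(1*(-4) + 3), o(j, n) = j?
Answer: 1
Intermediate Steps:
V = 1 (V = -(1*(-4) + 3) = -(-4 + 3) = -1*(-1) = 1)
V² = 1² = 1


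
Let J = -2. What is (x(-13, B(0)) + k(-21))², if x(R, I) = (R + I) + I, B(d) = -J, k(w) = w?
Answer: 900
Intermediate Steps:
B(d) = 2 (B(d) = -1*(-2) = 2)
x(R, I) = R + 2*I (x(R, I) = (I + R) + I = R + 2*I)
(x(-13, B(0)) + k(-21))² = ((-13 + 2*2) - 21)² = ((-13 + 4) - 21)² = (-9 - 21)² = (-30)² = 900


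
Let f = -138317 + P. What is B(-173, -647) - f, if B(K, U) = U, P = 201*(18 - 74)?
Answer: 148926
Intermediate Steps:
P = -11256 (P = 201*(-56) = -11256)
f = -149573 (f = -138317 - 11256 = -149573)
B(-173, -647) - f = -647 - 1*(-149573) = -647 + 149573 = 148926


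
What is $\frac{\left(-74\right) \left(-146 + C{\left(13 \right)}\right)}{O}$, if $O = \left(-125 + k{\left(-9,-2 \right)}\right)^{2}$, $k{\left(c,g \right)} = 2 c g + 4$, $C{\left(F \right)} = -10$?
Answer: $\frac{11544}{7225} \approx 1.5978$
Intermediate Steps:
$k{\left(c,g \right)} = 4 + 2 c g$ ($k{\left(c,g \right)} = 2 c g + 4 = 4 + 2 c g$)
$O = 7225$ ($O = \left(-125 + \left(4 + 2 \left(-9\right) \left(-2\right)\right)\right)^{2} = \left(-125 + \left(4 + 36\right)\right)^{2} = \left(-125 + 40\right)^{2} = \left(-85\right)^{2} = 7225$)
$\frac{\left(-74\right) \left(-146 + C{\left(13 \right)}\right)}{O} = \frac{\left(-74\right) \left(-146 - 10\right)}{7225} = \left(-74\right) \left(-156\right) \frac{1}{7225} = 11544 \cdot \frac{1}{7225} = \frac{11544}{7225}$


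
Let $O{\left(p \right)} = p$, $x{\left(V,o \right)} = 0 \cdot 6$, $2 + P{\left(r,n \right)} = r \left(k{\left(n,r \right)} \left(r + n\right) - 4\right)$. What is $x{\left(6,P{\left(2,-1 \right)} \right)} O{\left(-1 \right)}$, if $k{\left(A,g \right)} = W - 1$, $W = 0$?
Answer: $0$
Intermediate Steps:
$k{\left(A,g \right)} = -1$ ($k{\left(A,g \right)} = 0 - 1 = -1$)
$P{\left(r,n \right)} = -2 + r \left(-4 - n - r\right)$ ($P{\left(r,n \right)} = -2 + r \left(- (r + n) - 4\right) = -2 + r \left(- (n + r) - 4\right) = -2 + r \left(\left(- n - r\right) - 4\right) = -2 + r \left(-4 - n - r\right)$)
$x{\left(V,o \right)} = 0$
$x{\left(6,P{\left(2,-1 \right)} \right)} O{\left(-1 \right)} = 0 \left(-1\right) = 0$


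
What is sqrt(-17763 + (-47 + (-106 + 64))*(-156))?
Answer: 3*I*sqrt(431) ≈ 62.282*I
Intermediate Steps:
sqrt(-17763 + (-47 + (-106 + 64))*(-156)) = sqrt(-17763 + (-47 - 42)*(-156)) = sqrt(-17763 - 89*(-156)) = sqrt(-17763 + 13884) = sqrt(-3879) = 3*I*sqrt(431)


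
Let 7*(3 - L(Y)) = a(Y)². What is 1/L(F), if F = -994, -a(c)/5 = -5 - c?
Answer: -7/24453004 ≈ -2.8626e-7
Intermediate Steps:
a(c) = 25 + 5*c (a(c) = -5*(-5 - c) = 25 + 5*c)
L(Y) = 3 - (25 + 5*Y)²/7
1/L(F) = 1/(3 - 25*(5 - 994)²/7) = 1/(3 - 25/7*(-989)²) = 1/(3 - 25/7*978121) = 1/(3 - 24453025/7) = 1/(-24453004/7) = -7/24453004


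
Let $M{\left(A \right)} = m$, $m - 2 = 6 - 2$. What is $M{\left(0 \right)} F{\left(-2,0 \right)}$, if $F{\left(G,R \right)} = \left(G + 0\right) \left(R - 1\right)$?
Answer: $12$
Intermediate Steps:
$F{\left(G,R \right)} = G \left(-1 + R\right)$
$m = 6$ ($m = 2 + \left(6 - 2\right) = 2 + 4 = 6$)
$M{\left(A \right)} = 6$
$M{\left(0 \right)} F{\left(-2,0 \right)} = 6 \left(- 2 \left(-1 + 0\right)\right) = 6 \left(\left(-2\right) \left(-1\right)\right) = 6 \cdot 2 = 12$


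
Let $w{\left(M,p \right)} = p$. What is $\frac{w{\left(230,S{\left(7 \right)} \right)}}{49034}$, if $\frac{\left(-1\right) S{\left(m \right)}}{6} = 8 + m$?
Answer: $- \frac{45}{24517} \approx -0.0018355$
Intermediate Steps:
$S{\left(m \right)} = -48 - 6 m$ ($S{\left(m \right)} = - 6 \left(8 + m\right) = -48 - 6 m$)
$\frac{w{\left(230,S{\left(7 \right)} \right)}}{49034} = \frac{-48 - 42}{49034} = \left(-48 - 42\right) \frac{1}{49034} = \left(-90\right) \frac{1}{49034} = - \frac{45}{24517}$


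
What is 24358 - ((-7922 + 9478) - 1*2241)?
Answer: 25043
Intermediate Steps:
24358 - ((-7922 + 9478) - 1*2241) = 24358 - (1556 - 2241) = 24358 - 1*(-685) = 24358 + 685 = 25043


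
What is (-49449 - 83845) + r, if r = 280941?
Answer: 147647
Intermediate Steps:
(-49449 - 83845) + r = (-49449 - 83845) + 280941 = -133294 + 280941 = 147647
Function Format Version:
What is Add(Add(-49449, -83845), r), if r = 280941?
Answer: 147647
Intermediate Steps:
Add(Add(-49449, -83845), r) = Add(Add(-49449, -83845), 280941) = Add(-133294, 280941) = 147647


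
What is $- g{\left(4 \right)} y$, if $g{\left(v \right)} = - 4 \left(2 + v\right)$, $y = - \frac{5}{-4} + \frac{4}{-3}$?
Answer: $-2$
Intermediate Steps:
$y = - \frac{1}{12}$ ($y = \left(-5\right) \left(- \frac{1}{4}\right) + 4 \left(- \frac{1}{3}\right) = \frac{5}{4} - \frac{4}{3} = - \frac{1}{12} \approx -0.083333$)
$g{\left(v \right)} = -8 - 4 v$
$- g{\left(4 \right)} y = - (-8 - 16) \left(- \frac{1}{12}\right) = \left(-1\right) \left(-24\right) \left(- \frac{1}{12}\right) = 24 \left(- \frac{1}{12}\right) = -2$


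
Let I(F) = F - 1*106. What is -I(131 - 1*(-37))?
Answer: -62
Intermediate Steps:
I(F) = -106 + F (I(F) = F - 106 = -106 + F)
-I(131 - 1*(-37)) = -(-106 + (131 - 1*(-37))) = -(-106 + (131 + 37)) = -(-106 + 168) = -1*62 = -62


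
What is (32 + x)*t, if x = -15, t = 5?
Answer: 85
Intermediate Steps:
(32 + x)*t = (32 - 15)*5 = 17*5 = 85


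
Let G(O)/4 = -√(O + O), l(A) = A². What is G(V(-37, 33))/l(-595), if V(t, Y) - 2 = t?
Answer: -4*I*√70/354025 ≈ -9.4531e-5*I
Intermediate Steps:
V(t, Y) = 2 + t
G(O) = -4*√2*√O (G(O) = 4*(-√(O + O)) = 4*(-√(2*O)) = 4*(-√2*√O) = -4*√2*√O)
G(V(-37, 33))/l(-595) = (-4*√2*√(2 - 37))/((-595)²) = -4*√2*√(-35)/354025 = -4*√2*I*√35*(1/354025) = -4*I*√70*(1/354025) = -4*I*√70/354025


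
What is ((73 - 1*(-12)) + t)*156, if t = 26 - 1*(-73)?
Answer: 28704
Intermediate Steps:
t = 99 (t = 26 + 73 = 99)
((73 - 1*(-12)) + t)*156 = ((73 - 1*(-12)) + 99)*156 = ((73 + 12) + 99)*156 = (85 + 99)*156 = 184*156 = 28704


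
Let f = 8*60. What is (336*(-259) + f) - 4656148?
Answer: -4742692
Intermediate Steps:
f = 480
(336*(-259) + f) - 4656148 = (336*(-259) + 480) - 4656148 = (-87024 + 480) - 4656148 = -86544 - 4656148 = -4742692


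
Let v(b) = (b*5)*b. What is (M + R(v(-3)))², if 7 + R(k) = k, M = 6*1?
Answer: 1936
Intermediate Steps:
M = 6
v(b) = 5*b² (v(b) = (5*b)*b = 5*b²)
R(k) = -7 + k
(M + R(v(-3)))² = (6 + (-7 + 5*(-3)²))² = (6 + (-7 + 5*9))² = (6 + (-7 + 45))² = (6 + 38)² = 44² = 1936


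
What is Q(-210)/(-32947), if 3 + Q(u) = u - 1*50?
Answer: 263/32947 ≈ 0.0079825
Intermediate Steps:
Q(u) = -53 + u (Q(u) = -3 + (u - 1*50) = -3 + (u - 50) = -3 + (-50 + u) = -53 + u)
Q(-210)/(-32947) = (-53 - 210)/(-32947) = -263*(-1/32947) = 263/32947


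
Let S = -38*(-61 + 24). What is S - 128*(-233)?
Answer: 31230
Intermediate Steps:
S = 1406 (S = -38*(-37) = 1406)
S - 128*(-233) = 1406 - 128*(-233) = 1406 - 1*(-29824) = 1406 + 29824 = 31230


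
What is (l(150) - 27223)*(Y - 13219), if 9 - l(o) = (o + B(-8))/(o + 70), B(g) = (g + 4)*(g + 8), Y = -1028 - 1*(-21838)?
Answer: -4544906293/22 ≈ -2.0659e+8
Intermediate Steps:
Y = 20810 (Y = -1028 + 21838 = 20810)
B(g) = (4 + g)*(8 + g)
l(o) = 9 - o/(70 + o) (l(o) = 9 - (o + (32 + (-8)² + 12*(-8)))/(o + 70) = 9 - (o + (32 + 64 - 96))/(70 + o) = 9 - (o + 0)/(70 + o) = 9 - o/(70 + o))
(l(150) - 27223)*(Y - 13219) = (2*(315 + 4*150)/(70 + 150) - 27223)*(20810 - 13219) = (2*(315 + 600)/220 - 27223)*7591 = (2*(1/220)*915 - 27223)*7591 = (183/22 - 27223)*7591 = -598723/22*7591 = -4544906293/22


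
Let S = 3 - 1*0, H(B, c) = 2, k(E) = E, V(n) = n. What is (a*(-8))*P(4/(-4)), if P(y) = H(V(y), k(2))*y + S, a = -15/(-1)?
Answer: -120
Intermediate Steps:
a = 15 (a = -15*(-1) = 15)
S = 3 (S = 3 + 0 = 3)
P(y) = 3 + 2*y (P(y) = 2*y + 3 = 3 + 2*y)
(a*(-8))*P(4/(-4)) = (15*(-8))*(3 + 2*(4/(-4))) = -120*(3 + 2*(4*(-¼))) = -120*(3 + 2*(-1)) = -120*(3 - 2) = -120*1 = -120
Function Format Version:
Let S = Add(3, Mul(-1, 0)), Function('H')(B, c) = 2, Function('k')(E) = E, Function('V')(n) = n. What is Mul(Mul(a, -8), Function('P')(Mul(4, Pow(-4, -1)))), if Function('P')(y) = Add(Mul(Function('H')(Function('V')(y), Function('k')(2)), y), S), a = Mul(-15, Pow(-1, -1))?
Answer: -120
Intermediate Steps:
a = 15 (a = Mul(-15, -1) = 15)
S = 3 (S = Add(3, 0) = 3)
Function('P')(y) = Add(3, Mul(2, y)) (Function('P')(y) = Add(Mul(2, y), 3) = Add(3, Mul(2, y)))
Mul(Mul(a, -8), Function('P')(Mul(4, Pow(-4, -1)))) = Mul(Mul(15, -8), Add(3, Mul(2, Mul(4, Pow(-4, -1))))) = Mul(-120, Add(3, Mul(2, Mul(4, Rational(-1, 4))))) = Mul(-120, Add(3, Mul(2, -1))) = Mul(-120, Add(3, -2)) = Mul(-120, 1) = -120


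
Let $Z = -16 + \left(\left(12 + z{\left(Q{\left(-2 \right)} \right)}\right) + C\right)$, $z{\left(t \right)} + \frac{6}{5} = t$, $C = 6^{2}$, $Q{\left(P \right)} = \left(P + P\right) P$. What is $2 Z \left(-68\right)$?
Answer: $- \frac{26384}{5} \approx -5276.8$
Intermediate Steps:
$Q{\left(P \right)} = 2 P^{2}$ ($Q{\left(P \right)} = 2 P P = 2 P^{2}$)
$C = 36$
$z{\left(t \right)} = - \frac{6}{5} + t$
$Z = \frac{194}{5}$ ($Z = -16 + \left(\left(12 - \left(\frac{6}{5} - 2 \left(-2\right)^{2}\right)\right) + 36\right) = -16 + \left(\left(12 + \left(- \frac{6}{5} + 2 \cdot 4\right)\right) + 36\right) = -16 + \left(\left(12 + \left(- \frac{6}{5} + 8\right)\right) + 36\right) = -16 + \left(\left(12 + \frac{34}{5}\right) + 36\right) = -16 + \left(\frac{94}{5} + 36\right) = -16 + \frac{274}{5} = \frac{194}{5} \approx 38.8$)
$2 Z \left(-68\right) = 2 \cdot \frac{194}{5} \left(-68\right) = \frac{388}{5} \left(-68\right) = - \frac{26384}{5}$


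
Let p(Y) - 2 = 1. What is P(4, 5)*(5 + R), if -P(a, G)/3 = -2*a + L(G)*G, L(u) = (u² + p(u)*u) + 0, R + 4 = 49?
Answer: -28800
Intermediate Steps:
R = 45 (R = -4 + 49 = 45)
p(Y) = 3 (p(Y) = 2 + 1 = 3)
L(u) = u² + 3*u (L(u) = (u² + 3*u) + 0 = u² + 3*u)
P(a, G) = 6*a - 3*G²*(3 + G) (P(a, G) = -3*(-2*a + (G*(3 + G))*G) = -3*(-2*a + G²*(3 + G)) = 6*a - 3*G²*(3 + G))
P(4, 5)*(5 + R) = (6*4 - 3*5²*(3 + 5))*(5 + 45) = (24 - 3*25*8)*50 = (24 - 600)*50 = -576*50 = -28800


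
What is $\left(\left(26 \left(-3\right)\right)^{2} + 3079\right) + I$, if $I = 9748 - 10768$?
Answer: $8143$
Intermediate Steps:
$I = -1020$
$\left(\left(26 \left(-3\right)\right)^{2} + 3079\right) + I = \left(\left(26 \left(-3\right)\right)^{2} + 3079\right) - 1020 = \left(\left(-78\right)^{2} + 3079\right) - 1020 = \left(6084 + 3079\right) - 1020 = 9163 - 1020 = 8143$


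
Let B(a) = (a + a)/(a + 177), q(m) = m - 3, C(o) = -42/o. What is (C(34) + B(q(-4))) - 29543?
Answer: -2511267/85 ≈ -29544.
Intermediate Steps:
q(m) = -3 + m
B(a) = 2*a/(177 + a) (B(a) = (2*a)/(177 + a) = 2*a/(177 + a))
(C(34) + B(q(-4))) - 29543 = (-42/34 + 2*(-3 - 4)/(177 + (-3 - 4))) - 29543 = (-42*1/34 + 2*(-7)/(177 - 7)) - 29543 = (-21/17 + 2*(-7)/170) - 29543 = (-21/17 + 2*(-7)*(1/170)) - 29543 = (-21/17 - 7/85) - 29543 = -112/85 - 29543 = -2511267/85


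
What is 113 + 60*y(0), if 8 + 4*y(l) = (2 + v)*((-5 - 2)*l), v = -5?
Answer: -7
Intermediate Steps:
y(l) = -2 + 21*l/4 (y(l) = -2 + ((2 - 5)*((-5 - 2)*l))/4 = -2 + (-(-21)*l)/4 = -2 + (21*l)/4 = -2 + 21*l/4)
113 + 60*y(0) = 113 + 60*(-2 + (21/4)*0) = 113 + 60*(-2 + 0) = 113 + 60*(-2) = 113 - 120 = -7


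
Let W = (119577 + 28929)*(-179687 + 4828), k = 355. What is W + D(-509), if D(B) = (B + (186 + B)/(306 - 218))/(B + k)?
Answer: -50273294219699/1936 ≈ -2.5968e+10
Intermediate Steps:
D(B) = (93/44 + 89*B/88)/(355 + B) (D(B) = (B + (186 + B)/(306 - 218))/(B + 355) = (B + (186 + B)/88)/(355 + B) = (B + (186 + B)*(1/88))/(355 + B) = (B + (93/44 + B/88))/(355 + B) = (93/44 + 89*B/88)/(355 + B))
W = -25967610654 (W = 148506*(-174859) = -25967610654)
W + D(-509) = -25967610654 + (186 + 89*(-509))/(88*(355 - 509)) = -25967610654 + (1/88)*(186 - 45301)/(-154) = -25967610654 + (1/88)*(-1/154)*(-45115) = -25967610654 + 6445/1936 = -50273294219699/1936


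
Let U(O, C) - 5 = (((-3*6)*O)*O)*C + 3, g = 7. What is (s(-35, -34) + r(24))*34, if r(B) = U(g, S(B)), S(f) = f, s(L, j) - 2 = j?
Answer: -720528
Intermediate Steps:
s(L, j) = 2 + j
U(O, C) = 8 - 18*C*O² (U(O, C) = 5 + ((((-3*6)*O)*O)*C + 3) = 5 + (((-18*O)*O)*C + 3) = 5 + ((-18*O²)*C + 3) = 5 + (-18*C*O² + 3) = 5 + (3 - 18*C*O²) = 8 - 18*C*O²)
r(B) = 8 - 882*B (r(B) = 8 - 18*B*7² = 8 - 18*B*49 = 8 - 882*B)
(s(-35, -34) + r(24))*34 = ((2 - 34) + (8 - 882*24))*34 = (-32 + (8 - 21168))*34 = (-32 - 21160)*34 = -21192*34 = -720528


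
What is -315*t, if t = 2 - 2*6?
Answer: 3150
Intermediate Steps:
t = -10 (t = 2 - 12 = -10)
-315*t = -315*(-10) = 3150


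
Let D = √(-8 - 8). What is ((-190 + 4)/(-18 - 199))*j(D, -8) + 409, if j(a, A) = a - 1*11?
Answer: 2797/7 + 24*I/7 ≈ 399.57 + 3.4286*I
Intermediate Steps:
D = 4*I (D = √(-16) = 4*I ≈ 4.0*I)
j(a, A) = -11 + a (j(a, A) = a - 11 = -11 + a)
((-190 + 4)/(-18 - 199))*j(D, -8) + 409 = ((-190 + 4)/(-18 - 199))*(-11 + 4*I) + 409 = (-186/(-217))*(-11 + 4*I) + 409 = (-186*(-1/217))*(-11 + 4*I) + 409 = 6*(-11 + 4*I)/7 + 409 = (-66/7 + 24*I/7) + 409 = 2797/7 + 24*I/7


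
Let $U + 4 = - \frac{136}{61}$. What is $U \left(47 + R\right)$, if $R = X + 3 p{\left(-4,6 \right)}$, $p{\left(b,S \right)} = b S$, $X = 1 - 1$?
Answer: $\frac{9500}{61} \approx 155.74$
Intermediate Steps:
$X = 0$ ($X = 1 - 1 = 0$)
$p{\left(b,S \right)} = S b$
$U = - \frac{380}{61}$ ($U = -4 - \frac{136}{61} = - \frac{380}{61} \approx -6.2295$)
$R = -72$ ($R = 0 + 3 \cdot 6 \left(-4\right) = 0 + 3 \left(-24\right) = 0 - 72 = -72$)
$U \left(47 + R\right) = - \frac{380 \left(47 - 72\right)}{61} = \left(- \frac{380}{61}\right) \left(-25\right) = \frac{9500}{61}$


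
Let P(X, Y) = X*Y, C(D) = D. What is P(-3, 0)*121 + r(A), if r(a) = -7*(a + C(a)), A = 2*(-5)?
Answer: 140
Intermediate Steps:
A = -10
r(a) = -14*a (r(a) = -7*(a + a) = -14*a)
P(-3, 0)*121 + r(A) = -3*0*121 - 14*(-10) = 0*121 + 140 = 0 + 140 = 140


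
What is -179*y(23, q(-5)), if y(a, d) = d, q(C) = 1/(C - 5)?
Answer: 179/10 ≈ 17.900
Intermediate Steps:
q(C) = 1/(-5 + C)
-179*y(23, q(-5)) = -179/(-5 - 5) = -179/(-10) = -179*(-⅒) = 179/10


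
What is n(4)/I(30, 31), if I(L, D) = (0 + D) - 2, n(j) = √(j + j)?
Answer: 2*√2/29 ≈ 0.097532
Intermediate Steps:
n(j) = √2*√j (n(j) = √(2*j) = √2*√j)
I(L, D) = -2 + D (I(L, D) = D - 2 = -2 + D)
n(4)/I(30, 31) = (√2*√4)/(-2 + 31) = (√2*2)/29 = (2*√2)*(1/29) = 2*√2/29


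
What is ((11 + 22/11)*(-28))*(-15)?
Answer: 5460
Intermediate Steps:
((11 + 22/11)*(-28))*(-15) = ((11 + 22*(1/11))*(-28))*(-15) = ((11 + 2)*(-28))*(-15) = (13*(-28))*(-15) = -364*(-15) = 5460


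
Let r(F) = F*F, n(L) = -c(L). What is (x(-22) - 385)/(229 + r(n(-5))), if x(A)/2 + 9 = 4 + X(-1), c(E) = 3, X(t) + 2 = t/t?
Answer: -397/238 ≈ -1.6681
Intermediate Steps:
X(t) = -1 (X(t) = -2 + t/t = -2 + 1 = -1)
n(L) = -3 (n(L) = -1*3 = -3)
x(A) = -12 (x(A) = -18 + 2*(4 - 1) = -18 + 2*3 = -18 + 6 = -12)
r(F) = F**2
(x(-22) - 385)/(229 + r(n(-5))) = (-12 - 385)/(229 + (-3)**2) = -397/(229 + 9) = -397/238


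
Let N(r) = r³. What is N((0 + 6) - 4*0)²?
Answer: 46656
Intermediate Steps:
N((0 + 6) - 4*0)² = (((0 + 6) - 4*0)³)² = ((6 + 0)³)² = (6³)² = 216² = 46656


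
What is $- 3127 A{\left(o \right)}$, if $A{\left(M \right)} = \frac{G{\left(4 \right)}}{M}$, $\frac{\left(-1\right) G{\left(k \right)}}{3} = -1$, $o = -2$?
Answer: $\frac{9381}{2} \approx 4690.5$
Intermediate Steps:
$G{\left(k \right)} = 3$ ($G{\left(k \right)} = \left(-3\right) \left(-1\right) = 3$)
$A{\left(M \right)} = \frac{3}{M}$
$- 3127 A{\left(o \right)} = - 3127 \frac{3}{-2} = - 3127 \cdot 3 \left(- \frac{1}{2}\right) = \left(-3127\right) \left(- \frac{3}{2}\right) = \frac{9381}{2}$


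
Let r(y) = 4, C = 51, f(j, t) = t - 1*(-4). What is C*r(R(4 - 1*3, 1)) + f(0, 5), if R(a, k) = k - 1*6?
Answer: 213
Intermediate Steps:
f(j, t) = 4 + t (f(j, t) = t + 4 = 4 + t)
R(a, k) = -6 + k (R(a, k) = k - 6 = -6 + k)
C*r(R(4 - 1*3, 1)) + f(0, 5) = 51*4 + (4 + 5) = 204 + 9 = 213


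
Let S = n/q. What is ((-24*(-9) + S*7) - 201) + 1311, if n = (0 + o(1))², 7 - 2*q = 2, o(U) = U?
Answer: 6644/5 ≈ 1328.8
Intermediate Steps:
q = 5/2 (q = 7/2 - ½*2 = 7/2 - 1 = 5/2 ≈ 2.5000)
n = 1 (n = (0 + 1)² = 1² = 1)
S = ⅖ (S = 1/(5/2) = 1*(⅖) = ⅖ ≈ 0.40000)
((-24*(-9) + S*7) - 201) + 1311 = ((-24*(-9) + (⅖)*7) - 201) + 1311 = ((216 + 14/5) - 201) + 1311 = (1094/5 - 201) + 1311 = 89/5 + 1311 = 6644/5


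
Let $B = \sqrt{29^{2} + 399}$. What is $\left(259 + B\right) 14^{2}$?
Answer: $50764 + 392 \sqrt{310} \approx 57666.0$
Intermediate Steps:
$B = 2 \sqrt{310}$ ($B = \sqrt{841 + 399} = \sqrt{1240} = 2 \sqrt{310} \approx 35.214$)
$\left(259 + B\right) 14^{2} = \left(259 + 2 \sqrt{310}\right) 14^{2} = \left(259 + 2 \sqrt{310}\right) 196 = 50764 + 392 \sqrt{310}$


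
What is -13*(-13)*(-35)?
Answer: -5915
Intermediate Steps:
-13*(-13)*(-35) = 169*(-35) = -5915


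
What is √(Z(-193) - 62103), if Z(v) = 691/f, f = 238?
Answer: I*√3517597874/238 ≈ 249.2*I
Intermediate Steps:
Z(v) = 691/238
√(Z(-193) - 62103) = √(691/238 - 62103) = √(-14779823/238) = I*√3517597874/238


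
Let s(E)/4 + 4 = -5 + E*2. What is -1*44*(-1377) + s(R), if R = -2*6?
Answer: 60456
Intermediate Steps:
R = -12
s(E) = -36 + 8*E (s(E) = -16 + 4*(-5 + E*2) = -16 + 4*(-5 + 2*E) = -16 + (-20 + 8*E) = -36 + 8*E)
-1*44*(-1377) + s(R) = -1*44*(-1377) + (-36 + 8*(-12)) = -44*(-1377) + (-36 - 96) = 60588 - 132 = 60456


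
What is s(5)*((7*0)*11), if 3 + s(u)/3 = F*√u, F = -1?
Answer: 0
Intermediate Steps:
s(u) = -9 - 3*√u (s(u) = -9 + 3*(-√u) = -9 - 3*√u)
s(5)*((7*0)*11) = (-9 - 3*√5)*((7*0)*11) = (-9 - 3*√5)*(0*11) = (-9 - 3*√5)*0 = 0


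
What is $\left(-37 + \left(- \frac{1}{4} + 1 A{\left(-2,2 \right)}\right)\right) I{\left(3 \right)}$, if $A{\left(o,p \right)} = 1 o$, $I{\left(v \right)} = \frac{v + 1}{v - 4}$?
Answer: $157$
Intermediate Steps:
$I{\left(v \right)} = \frac{1 + v}{-4 + v}$
$A{\left(o,p \right)} = o$
$\left(-37 + \left(- \frac{1}{4} + 1 A{\left(-2,2 \right)}\right)\right) I{\left(3 \right)} = \left(-37 + \left(- \frac{1}{4} + 1 \left(-2\right)\right)\right) \frac{1 + 3}{-4 + 3} = \left(-37 - \frac{9}{4}\right) \frac{1}{-1} \cdot 4 = \left(-37 - \frac{9}{4}\right) \left(\left(-1\right) 4\right) = \left(-37 - \frac{9}{4}\right) \left(-4\right) = \left(- \frac{157}{4}\right) \left(-4\right) = 157$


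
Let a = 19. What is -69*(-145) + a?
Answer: 10024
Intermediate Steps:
-69*(-145) + a = -69*(-145) + 19 = 10005 + 19 = 10024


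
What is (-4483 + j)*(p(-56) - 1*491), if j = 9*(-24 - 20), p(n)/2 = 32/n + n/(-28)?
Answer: 2381649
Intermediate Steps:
p(n) = 64/n - n/14 (p(n) = 2*(32/n + n/(-28)) = 2*(32/n + n*(-1/28)) = 2*(32/n - n/28) = 64/n - n/14)
j = -396 (j = 9*(-44) = -396)
(-4483 + j)*(p(-56) - 1*491) = (-4483 - 396)*((64/(-56) - 1/14*(-56)) - 1*491) = -4879*((64*(-1/56) + 4) - 491) = -4879*((-8/7 + 4) - 491) = -4879*(20/7 - 491) = -4879*(-3417/7) = 2381649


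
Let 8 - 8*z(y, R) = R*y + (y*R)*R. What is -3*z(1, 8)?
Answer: 24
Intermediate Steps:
z(y, R) = 1 - R*y/8 - y*R²/8 (z(y, R) = 1 - (R*y + (y*R)*R)/8 = 1 - (R*y + (R*y)*R)/8 = 1 - (R*y + y*R²)/8 = 1 + (-R*y/8 - y*R²/8) = 1 - R*y/8 - y*R²/8)
-3*z(1, 8) = -3*(1 - ⅛*8*1 - ⅛*1*8²) = -3*(1 - 1 - ⅛*1*64) = -3*(1 - 1 - 8) = -3*(-8) = 24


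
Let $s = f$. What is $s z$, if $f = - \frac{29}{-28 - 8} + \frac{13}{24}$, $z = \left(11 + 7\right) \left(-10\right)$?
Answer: $- \frac{485}{2} \approx -242.5$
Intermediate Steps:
$z = -180$ ($z = 18 \left(-10\right) = -180$)
$f = \frac{97}{72}$ ($f = - \frac{29}{-36} + 13 \cdot \frac{1}{24} = \left(-29\right) \left(- \frac{1}{36}\right) + \frac{13}{24} = \frac{29}{36} + \frac{13}{24} = \frac{97}{72} \approx 1.3472$)
$s = \frac{97}{72} \approx 1.3472$
$s z = \frac{97}{72} \left(-180\right) = - \frac{485}{2}$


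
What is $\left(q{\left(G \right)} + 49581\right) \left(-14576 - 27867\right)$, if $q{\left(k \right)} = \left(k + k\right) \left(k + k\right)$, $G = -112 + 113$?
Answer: $-2104536155$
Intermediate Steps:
$G = 1$
$q{\left(k \right)} = 4 k^{2}$ ($q{\left(k \right)} = 2 k 2 k = 4 k^{2}$)
$\left(q{\left(G \right)} + 49581\right) \left(-14576 - 27867\right) = \left(4 \cdot 1^{2} + 49581\right) \left(-14576 - 27867\right) = \left(4 \cdot 1 + 49581\right) \left(-42443\right) = \left(4 + 49581\right) \left(-42443\right) = 49585 \left(-42443\right) = -2104536155$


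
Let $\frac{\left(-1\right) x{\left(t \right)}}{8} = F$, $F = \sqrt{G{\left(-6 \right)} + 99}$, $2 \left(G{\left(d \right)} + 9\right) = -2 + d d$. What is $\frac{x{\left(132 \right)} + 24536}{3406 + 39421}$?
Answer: $\frac{24536}{42827} - \frac{8 \sqrt{107}}{42827} \approx 0.57098$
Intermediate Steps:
$G{\left(d \right)} = -10 + \frac{d^{2}}{2}$ ($G{\left(d \right)} = -9 + \frac{-2 + d d}{2} = -9 + \frac{-2 + d^{2}}{2} = -9 + \left(-1 + \frac{d^{2}}{2}\right) = -10 + \frac{d^{2}}{2}$)
$F = \sqrt{107}$ ($F = \sqrt{\left(-10 + \frac{\left(-6\right)^{2}}{2}\right) + 99} = \sqrt{\left(-10 + \frac{1}{2} \cdot 36\right) + 99} = \sqrt{\left(-10 + 18\right) + 99} = \sqrt{8 + 99} = \sqrt{107} \approx 10.344$)
$x{\left(t \right)} = - 8 \sqrt{107}$
$\frac{x{\left(132 \right)} + 24536}{3406 + 39421} = \frac{- 8 \sqrt{107} + 24536}{3406 + 39421} = \frac{24536 - 8 \sqrt{107}}{42827} = \left(24536 - 8 \sqrt{107}\right) \frac{1}{42827} = \frac{24536}{42827} - \frac{8 \sqrt{107}}{42827}$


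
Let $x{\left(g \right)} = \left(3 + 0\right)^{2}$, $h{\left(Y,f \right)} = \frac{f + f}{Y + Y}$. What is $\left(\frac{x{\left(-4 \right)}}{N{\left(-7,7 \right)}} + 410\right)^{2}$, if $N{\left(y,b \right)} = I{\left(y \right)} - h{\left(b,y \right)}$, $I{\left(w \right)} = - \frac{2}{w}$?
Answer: $173889$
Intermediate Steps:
$h{\left(Y,f \right)} = \frac{f}{Y}$ ($h{\left(Y,f \right)} = \frac{2 f}{2 Y} = 2 f \frac{1}{2 Y} = \frac{f}{Y}$)
$x{\left(g \right)} = 9$ ($x{\left(g \right)} = 3^{2} = 9$)
$N{\left(y,b \right)} = - \frac{2}{y} - \frac{y}{b}$
$\left(\frac{x{\left(-4 \right)}}{N{\left(-7,7 \right)}} + 410\right)^{2} = \left(\frac{9}{- \frac{2}{-7} - - \frac{7}{7}} + 410\right)^{2} = \left(\frac{9}{\left(-2\right) \left(- \frac{1}{7}\right) - \left(-7\right) \frac{1}{7}} + 410\right)^{2} = \left(\frac{9}{\frac{2}{7} + 1} + 410\right)^{2} = \left(\frac{9}{\frac{9}{7}} + 410\right)^{2} = \left(9 \cdot \frac{7}{9} + 410\right)^{2} = \left(7 + 410\right)^{2} = 417^{2} = 173889$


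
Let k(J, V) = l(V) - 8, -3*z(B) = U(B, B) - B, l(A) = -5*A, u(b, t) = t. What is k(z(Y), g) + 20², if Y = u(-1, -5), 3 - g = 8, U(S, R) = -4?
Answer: 417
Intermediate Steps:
g = -5 (g = 3 - 1*8 = 3 - 8 = -5)
Y = -5
z(B) = 4/3 + B/3 (z(B) = -(-4 - B)/3 = 4/3 + B/3)
k(J, V) = -8 - 5*V (k(J, V) = -5*V - 8 = -8 - 5*V)
k(z(Y), g) + 20² = (-8 - 5*(-5)) + 20² = (-8 + 25) + 400 = 17 + 400 = 417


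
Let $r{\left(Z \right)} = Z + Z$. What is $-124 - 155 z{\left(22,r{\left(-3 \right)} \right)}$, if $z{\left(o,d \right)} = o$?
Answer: $-3534$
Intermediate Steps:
$r{\left(Z \right)} = 2 Z$
$-124 - 155 z{\left(22,r{\left(-3 \right)} \right)} = -124 - 3410 = -3534$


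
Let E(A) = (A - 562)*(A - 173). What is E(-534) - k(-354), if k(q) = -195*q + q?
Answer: 706196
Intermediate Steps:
E(A) = (-562 + A)*(-173 + A)
k(q) = -194*q
E(-534) - k(-354) = (97226 + (-534)**2 - 735*(-534)) - (-194)*(-354) = (97226 + 285156 + 392490) - 1*68676 = 774872 - 68676 = 706196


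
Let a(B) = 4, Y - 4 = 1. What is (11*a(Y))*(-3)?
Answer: -132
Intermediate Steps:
Y = 5 (Y = 4 + 1 = 5)
(11*a(Y))*(-3) = (11*4)*(-3) = 44*(-3) = -132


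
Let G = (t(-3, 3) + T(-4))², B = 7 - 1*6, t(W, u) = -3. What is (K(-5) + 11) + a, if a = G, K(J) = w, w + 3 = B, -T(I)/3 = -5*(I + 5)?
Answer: 153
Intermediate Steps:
B = 1 (B = 7 - 6 = 1)
T(I) = 75 + 15*I (T(I) = -(-15)*(I + 5) = -(-15)*(5 + I) = -3*(-25 - 5*I) = 75 + 15*I)
w = -2 (w = -3 + 1 = -2)
G = 144 (G = (-3 + (75 + 15*(-4)))² = (-3 + (75 - 60))² = (-3 + 15)² = 12² = 144)
K(J) = -2
a = 144
(K(-5) + 11) + a = (-2 + 11) + 144 = 9 + 144 = 153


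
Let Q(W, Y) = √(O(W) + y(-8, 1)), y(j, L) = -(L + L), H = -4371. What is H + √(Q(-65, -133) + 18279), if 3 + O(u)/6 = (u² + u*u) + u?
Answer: -4371 + √(18279 + √50290) ≈ -4235.0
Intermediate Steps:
y(j, L) = -2*L
O(u) = -18 + 6*u + 12*u² (O(u) = -18 + 6*((u² + u*u) + u) = -18 + 6*((u² + u²) + u) = -18 + 6*(2*u² + u) = -18 + 6*(u + 2*u²) = -18 + (6*u + 12*u²) = -18 + 6*u + 12*u²)
Q(W, Y) = √(-20 + 6*W + 12*W²) (Q(W, Y) = √((-18 + 6*W + 12*W²) - 2*1) = √((-18 + 6*W + 12*W²) - 2) = √(-20 + 6*W + 12*W²))
H + √(Q(-65, -133) + 18279) = -4371 + √(√(-20 + 6*(-65) + 12*(-65)²) + 18279) = -4371 + √(√(-20 - 390 + 12*4225) + 18279) = -4371 + √(√(-20 - 390 + 50700) + 18279) = -4371 + √(√50290 + 18279) = -4371 + √(18279 + √50290)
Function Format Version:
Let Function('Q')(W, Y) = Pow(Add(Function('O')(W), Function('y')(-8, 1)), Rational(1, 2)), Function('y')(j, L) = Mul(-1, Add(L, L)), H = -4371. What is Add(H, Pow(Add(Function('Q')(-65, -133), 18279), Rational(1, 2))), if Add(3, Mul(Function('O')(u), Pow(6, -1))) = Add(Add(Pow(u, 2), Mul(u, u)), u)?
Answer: Add(-4371, Pow(Add(18279, Pow(50290, Rational(1, 2))), Rational(1, 2))) ≈ -4235.0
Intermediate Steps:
Function('y')(j, L) = Mul(-2, L) (Function('y')(j, L) = Mul(-1, Mul(2, L)) = Mul(-2, L))
Function('O')(u) = Add(-18, Mul(6, u), Mul(12, Pow(u, 2))) (Function('O')(u) = Add(-18, Mul(6, Add(Add(Pow(u, 2), Mul(u, u)), u))) = Add(-18, Mul(6, Add(Add(Pow(u, 2), Pow(u, 2)), u))) = Add(-18, Mul(6, Add(Mul(2, Pow(u, 2)), u))) = Add(-18, Mul(6, Add(u, Mul(2, Pow(u, 2))))) = Add(-18, Add(Mul(6, u), Mul(12, Pow(u, 2)))) = Add(-18, Mul(6, u), Mul(12, Pow(u, 2))))
Function('Q')(W, Y) = Pow(Add(-20, Mul(6, W), Mul(12, Pow(W, 2))), Rational(1, 2)) (Function('Q')(W, Y) = Pow(Add(Add(-18, Mul(6, W), Mul(12, Pow(W, 2))), Mul(-2, 1)), Rational(1, 2)) = Pow(Add(Add(-18, Mul(6, W), Mul(12, Pow(W, 2))), -2), Rational(1, 2)) = Pow(Add(-20, Mul(6, W), Mul(12, Pow(W, 2))), Rational(1, 2)))
Add(H, Pow(Add(Function('Q')(-65, -133), 18279), Rational(1, 2))) = Add(-4371, Pow(Add(Pow(Add(-20, Mul(6, -65), Mul(12, Pow(-65, 2))), Rational(1, 2)), 18279), Rational(1, 2))) = Add(-4371, Pow(Add(Pow(Add(-20, -390, Mul(12, 4225)), Rational(1, 2)), 18279), Rational(1, 2))) = Add(-4371, Pow(Add(Pow(Add(-20, -390, 50700), Rational(1, 2)), 18279), Rational(1, 2))) = Add(-4371, Pow(Add(Pow(50290, Rational(1, 2)), 18279), Rational(1, 2))) = Add(-4371, Pow(Add(18279, Pow(50290, Rational(1, 2))), Rational(1, 2)))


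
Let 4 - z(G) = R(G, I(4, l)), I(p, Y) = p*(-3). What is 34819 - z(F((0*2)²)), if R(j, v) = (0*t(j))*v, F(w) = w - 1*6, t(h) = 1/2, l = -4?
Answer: 34815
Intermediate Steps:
I(p, Y) = -3*p
t(h) = ½
F(w) = -6 + w (F(w) = w - 6 = -6 + w)
R(j, v) = 0 (R(j, v) = (0*(½))*v = 0*v = 0)
z(G) = 4 (z(G) = 4 - 1*0 = 4 + 0 = 4)
34819 - z(F((0*2)²)) = 34819 - 1*4 = 34819 - 4 = 34815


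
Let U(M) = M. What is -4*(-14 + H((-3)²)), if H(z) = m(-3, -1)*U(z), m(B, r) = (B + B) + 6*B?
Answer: 920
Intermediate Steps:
m(B, r) = 8*B (m(B, r) = 2*B + 6*B = 8*B)
H(z) = -24*z (H(z) = (8*(-3))*z = -24*z)
-4*(-14 + H((-3)²)) = -4*(-14 - 24*(-3)²) = -4*(-14 - 24*9) = -4*(-14 - 216) = -4*(-230) = 920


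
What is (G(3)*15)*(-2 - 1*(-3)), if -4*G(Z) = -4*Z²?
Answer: 135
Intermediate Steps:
G(Z) = Z² (G(Z) = -(-1)*Z² = Z²)
(G(3)*15)*(-2 - 1*(-3)) = (3²*15)*(-2 - 1*(-3)) = (9*15)*(-2 + 3) = 135*1 = 135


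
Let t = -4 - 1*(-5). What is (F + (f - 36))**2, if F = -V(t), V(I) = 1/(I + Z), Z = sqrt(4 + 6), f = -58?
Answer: 714035/81 + 1690*sqrt(10)/81 ≈ 8881.2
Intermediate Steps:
Z = sqrt(10) ≈ 3.1623
t = 1 (t = -4 + 5 = 1)
V(I) = 1/(I + sqrt(10))
F = -1/(1 + sqrt(10)) ≈ -0.24025
(F + (f - 36))**2 = ((1/9 - sqrt(10)/9) + (-58 - 36))**2 = ((1/9 - sqrt(10)/9) - 94)**2 = (-845/9 - sqrt(10)/9)**2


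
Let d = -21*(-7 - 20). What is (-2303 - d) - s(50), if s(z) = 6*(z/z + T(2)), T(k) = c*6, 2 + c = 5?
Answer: -2984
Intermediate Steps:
c = 3 (c = -2 + 5 = 3)
T(k) = 18 (T(k) = 3*6 = 18)
s(z) = 114 (s(z) = 6*(z/z + 18) = 6*(1 + 18) = 6*19 = 114)
d = 567 (d = -21*(-27) = 567)
(-2303 - d) - s(50) = (-2303 - 1*567) - 1*114 = (-2303 - 567) - 114 = -2870 - 114 = -2984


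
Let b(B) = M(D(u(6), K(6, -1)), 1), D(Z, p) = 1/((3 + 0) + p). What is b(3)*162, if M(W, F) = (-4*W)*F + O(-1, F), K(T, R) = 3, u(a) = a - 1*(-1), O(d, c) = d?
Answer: -270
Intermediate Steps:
u(a) = 1 + a (u(a) = a + 1 = 1 + a)
D(Z, p) = 1/(3 + p)
M(W, F) = -1 - 4*F*W (M(W, F) = (-4*W)*F - 1 = -4*F*W - 1 = -1 - 4*F*W)
b(B) = -5/3 (b(B) = -1 - 4*1/(3 + 3) = -1 - 4*1/6 = -1 - 4*1*⅙ = -1 - ⅔ = -5/3)
b(3)*162 = -5/3*162 = -270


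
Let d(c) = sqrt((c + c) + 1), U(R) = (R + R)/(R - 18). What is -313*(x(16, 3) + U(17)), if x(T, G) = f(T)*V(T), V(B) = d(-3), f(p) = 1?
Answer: 10642 - 313*I*sqrt(5) ≈ 10642.0 - 699.89*I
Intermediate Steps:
U(R) = 2*R/(-18 + R) (U(R) = (2*R)/(-18 + R) = 2*R/(-18 + R))
d(c) = sqrt(1 + 2*c) (d(c) = sqrt(2*c + 1) = sqrt(1 + 2*c))
V(B) = I*sqrt(5) (V(B) = sqrt(1 + 2*(-3)) = sqrt(1 - 6) = sqrt(-5) = I*sqrt(5))
x(T, G) = I*sqrt(5) (x(T, G) = 1*(I*sqrt(5)) = I*sqrt(5))
-313*(x(16, 3) + U(17)) = -313*(I*sqrt(5) + 2*17/(-18 + 17)) = -313*(I*sqrt(5) + 2*17/(-1)) = -313*(I*sqrt(5) + 2*17*(-1)) = -313*(I*sqrt(5) - 34) = -313*(-34 + I*sqrt(5)) = 10642 - 313*I*sqrt(5)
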